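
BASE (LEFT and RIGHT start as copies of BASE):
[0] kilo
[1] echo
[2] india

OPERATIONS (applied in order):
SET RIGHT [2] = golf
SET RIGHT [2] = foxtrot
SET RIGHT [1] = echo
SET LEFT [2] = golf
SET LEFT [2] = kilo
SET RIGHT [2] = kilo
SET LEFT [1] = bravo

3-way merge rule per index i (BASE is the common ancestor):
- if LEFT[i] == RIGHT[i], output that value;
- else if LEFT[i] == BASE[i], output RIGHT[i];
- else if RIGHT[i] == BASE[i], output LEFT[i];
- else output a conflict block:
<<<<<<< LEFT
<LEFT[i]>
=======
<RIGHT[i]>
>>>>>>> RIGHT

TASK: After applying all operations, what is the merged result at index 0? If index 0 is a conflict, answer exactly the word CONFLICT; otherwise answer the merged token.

Final LEFT:  [kilo, bravo, kilo]
Final RIGHT: [kilo, echo, kilo]
i=0: L=kilo R=kilo -> agree -> kilo
i=1: L=bravo, R=echo=BASE -> take LEFT -> bravo
i=2: L=kilo R=kilo -> agree -> kilo
Index 0 -> kilo

Answer: kilo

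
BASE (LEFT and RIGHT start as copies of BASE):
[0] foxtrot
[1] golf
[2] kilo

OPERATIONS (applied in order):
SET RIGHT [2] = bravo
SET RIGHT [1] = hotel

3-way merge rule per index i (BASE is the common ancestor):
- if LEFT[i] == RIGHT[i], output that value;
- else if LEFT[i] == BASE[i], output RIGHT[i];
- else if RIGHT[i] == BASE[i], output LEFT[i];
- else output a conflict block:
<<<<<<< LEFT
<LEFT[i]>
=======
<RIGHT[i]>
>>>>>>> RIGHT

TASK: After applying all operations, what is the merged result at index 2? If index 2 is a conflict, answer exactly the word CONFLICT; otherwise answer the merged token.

Final LEFT:  [foxtrot, golf, kilo]
Final RIGHT: [foxtrot, hotel, bravo]
i=0: L=foxtrot R=foxtrot -> agree -> foxtrot
i=1: L=golf=BASE, R=hotel -> take RIGHT -> hotel
i=2: L=kilo=BASE, R=bravo -> take RIGHT -> bravo
Index 2 -> bravo

Answer: bravo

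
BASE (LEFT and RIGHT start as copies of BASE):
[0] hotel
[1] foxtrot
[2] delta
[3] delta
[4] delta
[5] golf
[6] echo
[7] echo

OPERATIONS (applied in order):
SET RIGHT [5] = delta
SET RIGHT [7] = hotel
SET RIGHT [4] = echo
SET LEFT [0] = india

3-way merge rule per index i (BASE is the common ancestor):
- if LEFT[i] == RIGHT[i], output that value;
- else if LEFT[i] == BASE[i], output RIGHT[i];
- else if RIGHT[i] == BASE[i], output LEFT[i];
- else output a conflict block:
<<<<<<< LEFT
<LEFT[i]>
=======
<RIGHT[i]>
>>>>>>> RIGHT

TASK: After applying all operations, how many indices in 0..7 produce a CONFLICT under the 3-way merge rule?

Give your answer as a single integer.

Final LEFT:  [india, foxtrot, delta, delta, delta, golf, echo, echo]
Final RIGHT: [hotel, foxtrot, delta, delta, echo, delta, echo, hotel]
i=0: L=india, R=hotel=BASE -> take LEFT -> india
i=1: L=foxtrot R=foxtrot -> agree -> foxtrot
i=2: L=delta R=delta -> agree -> delta
i=3: L=delta R=delta -> agree -> delta
i=4: L=delta=BASE, R=echo -> take RIGHT -> echo
i=5: L=golf=BASE, R=delta -> take RIGHT -> delta
i=6: L=echo R=echo -> agree -> echo
i=7: L=echo=BASE, R=hotel -> take RIGHT -> hotel
Conflict count: 0

Answer: 0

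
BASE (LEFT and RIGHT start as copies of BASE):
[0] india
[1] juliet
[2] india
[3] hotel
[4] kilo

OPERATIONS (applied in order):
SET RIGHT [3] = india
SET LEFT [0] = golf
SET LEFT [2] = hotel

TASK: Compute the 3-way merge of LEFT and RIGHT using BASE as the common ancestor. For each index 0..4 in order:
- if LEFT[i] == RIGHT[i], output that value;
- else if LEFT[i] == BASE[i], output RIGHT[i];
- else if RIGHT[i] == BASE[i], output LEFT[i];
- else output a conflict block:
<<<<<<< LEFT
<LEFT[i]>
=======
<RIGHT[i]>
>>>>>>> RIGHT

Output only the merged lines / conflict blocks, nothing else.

Final LEFT:  [golf, juliet, hotel, hotel, kilo]
Final RIGHT: [india, juliet, india, india, kilo]
i=0: L=golf, R=india=BASE -> take LEFT -> golf
i=1: L=juliet R=juliet -> agree -> juliet
i=2: L=hotel, R=india=BASE -> take LEFT -> hotel
i=3: L=hotel=BASE, R=india -> take RIGHT -> india
i=4: L=kilo R=kilo -> agree -> kilo

Answer: golf
juliet
hotel
india
kilo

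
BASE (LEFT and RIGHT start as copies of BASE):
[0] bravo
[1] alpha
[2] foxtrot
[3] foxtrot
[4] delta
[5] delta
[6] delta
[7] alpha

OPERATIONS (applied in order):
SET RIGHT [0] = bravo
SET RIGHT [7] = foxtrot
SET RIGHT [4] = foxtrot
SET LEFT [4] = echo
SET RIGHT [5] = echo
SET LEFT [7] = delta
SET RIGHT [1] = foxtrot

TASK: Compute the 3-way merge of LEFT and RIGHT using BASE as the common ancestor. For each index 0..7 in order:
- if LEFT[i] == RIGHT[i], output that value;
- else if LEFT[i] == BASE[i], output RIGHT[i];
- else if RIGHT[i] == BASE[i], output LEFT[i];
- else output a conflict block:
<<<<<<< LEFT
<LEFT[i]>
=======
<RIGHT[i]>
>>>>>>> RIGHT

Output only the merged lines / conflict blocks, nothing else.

Final LEFT:  [bravo, alpha, foxtrot, foxtrot, echo, delta, delta, delta]
Final RIGHT: [bravo, foxtrot, foxtrot, foxtrot, foxtrot, echo, delta, foxtrot]
i=0: L=bravo R=bravo -> agree -> bravo
i=1: L=alpha=BASE, R=foxtrot -> take RIGHT -> foxtrot
i=2: L=foxtrot R=foxtrot -> agree -> foxtrot
i=3: L=foxtrot R=foxtrot -> agree -> foxtrot
i=4: BASE=delta L=echo R=foxtrot all differ -> CONFLICT
i=5: L=delta=BASE, R=echo -> take RIGHT -> echo
i=6: L=delta R=delta -> agree -> delta
i=7: BASE=alpha L=delta R=foxtrot all differ -> CONFLICT

Answer: bravo
foxtrot
foxtrot
foxtrot
<<<<<<< LEFT
echo
=======
foxtrot
>>>>>>> RIGHT
echo
delta
<<<<<<< LEFT
delta
=======
foxtrot
>>>>>>> RIGHT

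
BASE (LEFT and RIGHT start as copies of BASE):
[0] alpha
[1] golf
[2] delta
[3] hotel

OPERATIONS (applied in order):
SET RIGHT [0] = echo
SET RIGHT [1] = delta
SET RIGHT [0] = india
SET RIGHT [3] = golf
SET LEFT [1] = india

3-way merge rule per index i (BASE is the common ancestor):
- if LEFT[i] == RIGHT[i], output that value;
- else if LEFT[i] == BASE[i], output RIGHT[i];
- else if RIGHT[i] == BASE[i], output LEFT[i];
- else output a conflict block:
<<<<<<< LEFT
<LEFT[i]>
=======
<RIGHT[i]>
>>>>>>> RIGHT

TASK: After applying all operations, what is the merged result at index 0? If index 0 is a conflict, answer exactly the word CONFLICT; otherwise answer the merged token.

Answer: india

Derivation:
Final LEFT:  [alpha, india, delta, hotel]
Final RIGHT: [india, delta, delta, golf]
i=0: L=alpha=BASE, R=india -> take RIGHT -> india
i=1: BASE=golf L=india R=delta all differ -> CONFLICT
i=2: L=delta R=delta -> agree -> delta
i=3: L=hotel=BASE, R=golf -> take RIGHT -> golf
Index 0 -> india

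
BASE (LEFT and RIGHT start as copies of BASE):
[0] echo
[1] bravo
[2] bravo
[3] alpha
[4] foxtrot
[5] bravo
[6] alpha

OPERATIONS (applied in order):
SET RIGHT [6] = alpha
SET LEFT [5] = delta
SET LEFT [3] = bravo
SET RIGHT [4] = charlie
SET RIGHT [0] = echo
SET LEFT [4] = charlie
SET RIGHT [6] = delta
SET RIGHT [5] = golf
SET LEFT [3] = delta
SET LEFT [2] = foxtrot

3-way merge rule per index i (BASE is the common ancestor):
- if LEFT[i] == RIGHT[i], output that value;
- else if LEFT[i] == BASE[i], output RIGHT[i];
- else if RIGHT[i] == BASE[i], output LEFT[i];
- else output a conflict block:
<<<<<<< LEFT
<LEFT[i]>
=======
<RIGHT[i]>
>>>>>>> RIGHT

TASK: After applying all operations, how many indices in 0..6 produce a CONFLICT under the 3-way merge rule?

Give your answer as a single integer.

Answer: 1

Derivation:
Final LEFT:  [echo, bravo, foxtrot, delta, charlie, delta, alpha]
Final RIGHT: [echo, bravo, bravo, alpha, charlie, golf, delta]
i=0: L=echo R=echo -> agree -> echo
i=1: L=bravo R=bravo -> agree -> bravo
i=2: L=foxtrot, R=bravo=BASE -> take LEFT -> foxtrot
i=3: L=delta, R=alpha=BASE -> take LEFT -> delta
i=4: L=charlie R=charlie -> agree -> charlie
i=5: BASE=bravo L=delta R=golf all differ -> CONFLICT
i=6: L=alpha=BASE, R=delta -> take RIGHT -> delta
Conflict count: 1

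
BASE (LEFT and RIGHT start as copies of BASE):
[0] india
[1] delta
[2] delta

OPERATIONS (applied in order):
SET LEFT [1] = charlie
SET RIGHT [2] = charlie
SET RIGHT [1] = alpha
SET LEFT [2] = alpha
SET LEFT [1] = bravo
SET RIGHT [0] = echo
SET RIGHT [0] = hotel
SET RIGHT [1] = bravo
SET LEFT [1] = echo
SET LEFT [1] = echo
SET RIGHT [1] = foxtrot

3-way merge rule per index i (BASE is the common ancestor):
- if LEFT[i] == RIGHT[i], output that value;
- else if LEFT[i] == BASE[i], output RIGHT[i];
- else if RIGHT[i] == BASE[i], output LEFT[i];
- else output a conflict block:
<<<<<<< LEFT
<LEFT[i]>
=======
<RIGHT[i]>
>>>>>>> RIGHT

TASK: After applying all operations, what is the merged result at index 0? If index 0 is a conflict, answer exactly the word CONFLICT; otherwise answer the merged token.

Answer: hotel

Derivation:
Final LEFT:  [india, echo, alpha]
Final RIGHT: [hotel, foxtrot, charlie]
i=0: L=india=BASE, R=hotel -> take RIGHT -> hotel
i=1: BASE=delta L=echo R=foxtrot all differ -> CONFLICT
i=2: BASE=delta L=alpha R=charlie all differ -> CONFLICT
Index 0 -> hotel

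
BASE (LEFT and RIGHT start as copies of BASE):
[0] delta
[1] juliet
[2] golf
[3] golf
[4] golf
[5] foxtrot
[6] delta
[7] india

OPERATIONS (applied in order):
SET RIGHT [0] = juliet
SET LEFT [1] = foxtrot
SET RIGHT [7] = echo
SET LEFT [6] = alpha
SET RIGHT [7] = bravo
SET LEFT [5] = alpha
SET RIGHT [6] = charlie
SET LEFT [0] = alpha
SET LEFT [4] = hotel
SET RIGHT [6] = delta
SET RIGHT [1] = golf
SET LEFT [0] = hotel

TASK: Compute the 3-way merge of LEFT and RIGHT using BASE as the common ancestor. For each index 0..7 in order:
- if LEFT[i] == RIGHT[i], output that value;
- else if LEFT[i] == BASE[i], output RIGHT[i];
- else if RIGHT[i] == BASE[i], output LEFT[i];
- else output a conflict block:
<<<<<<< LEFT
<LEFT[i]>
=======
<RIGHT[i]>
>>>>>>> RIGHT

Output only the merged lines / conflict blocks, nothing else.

Answer: <<<<<<< LEFT
hotel
=======
juliet
>>>>>>> RIGHT
<<<<<<< LEFT
foxtrot
=======
golf
>>>>>>> RIGHT
golf
golf
hotel
alpha
alpha
bravo

Derivation:
Final LEFT:  [hotel, foxtrot, golf, golf, hotel, alpha, alpha, india]
Final RIGHT: [juliet, golf, golf, golf, golf, foxtrot, delta, bravo]
i=0: BASE=delta L=hotel R=juliet all differ -> CONFLICT
i=1: BASE=juliet L=foxtrot R=golf all differ -> CONFLICT
i=2: L=golf R=golf -> agree -> golf
i=3: L=golf R=golf -> agree -> golf
i=4: L=hotel, R=golf=BASE -> take LEFT -> hotel
i=5: L=alpha, R=foxtrot=BASE -> take LEFT -> alpha
i=6: L=alpha, R=delta=BASE -> take LEFT -> alpha
i=7: L=india=BASE, R=bravo -> take RIGHT -> bravo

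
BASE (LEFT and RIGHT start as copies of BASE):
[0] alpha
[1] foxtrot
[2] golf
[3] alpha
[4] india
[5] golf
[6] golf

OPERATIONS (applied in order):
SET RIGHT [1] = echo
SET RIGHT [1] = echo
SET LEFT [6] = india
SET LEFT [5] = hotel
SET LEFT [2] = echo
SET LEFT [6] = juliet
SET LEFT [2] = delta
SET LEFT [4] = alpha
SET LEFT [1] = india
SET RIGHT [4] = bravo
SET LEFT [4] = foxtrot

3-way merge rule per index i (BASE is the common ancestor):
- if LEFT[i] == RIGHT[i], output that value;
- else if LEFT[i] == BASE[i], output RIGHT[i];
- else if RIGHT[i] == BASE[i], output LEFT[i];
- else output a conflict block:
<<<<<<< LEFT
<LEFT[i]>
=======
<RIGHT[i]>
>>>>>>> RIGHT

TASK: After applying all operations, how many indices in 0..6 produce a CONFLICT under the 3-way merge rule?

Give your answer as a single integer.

Final LEFT:  [alpha, india, delta, alpha, foxtrot, hotel, juliet]
Final RIGHT: [alpha, echo, golf, alpha, bravo, golf, golf]
i=0: L=alpha R=alpha -> agree -> alpha
i=1: BASE=foxtrot L=india R=echo all differ -> CONFLICT
i=2: L=delta, R=golf=BASE -> take LEFT -> delta
i=3: L=alpha R=alpha -> agree -> alpha
i=4: BASE=india L=foxtrot R=bravo all differ -> CONFLICT
i=5: L=hotel, R=golf=BASE -> take LEFT -> hotel
i=6: L=juliet, R=golf=BASE -> take LEFT -> juliet
Conflict count: 2

Answer: 2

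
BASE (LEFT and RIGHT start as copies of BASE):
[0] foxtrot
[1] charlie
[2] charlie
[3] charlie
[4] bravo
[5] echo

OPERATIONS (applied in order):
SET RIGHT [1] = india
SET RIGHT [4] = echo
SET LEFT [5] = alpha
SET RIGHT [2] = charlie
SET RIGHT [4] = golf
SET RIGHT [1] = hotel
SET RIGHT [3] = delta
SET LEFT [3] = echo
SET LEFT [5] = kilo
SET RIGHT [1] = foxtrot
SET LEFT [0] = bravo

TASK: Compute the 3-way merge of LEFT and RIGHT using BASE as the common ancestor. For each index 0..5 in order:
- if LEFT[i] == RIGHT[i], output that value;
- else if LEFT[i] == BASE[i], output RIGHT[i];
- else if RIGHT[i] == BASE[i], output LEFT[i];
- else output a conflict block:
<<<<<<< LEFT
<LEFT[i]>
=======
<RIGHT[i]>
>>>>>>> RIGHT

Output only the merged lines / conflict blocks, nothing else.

Final LEFT:  [bravo, charlie, charlie, echo, bravo, kilo]
Final RIGHT: [foxtrot, foxtrot, charlie, delta, golf, echo]
i=0: L=bravo, R=foxtrot=BASE -> take LEFT -> bravo
i=1: L=charlie=BASE, R=foxtrot -> take RIGHT -> foxtrot
i=2: L=charlie R=charlie -> agree -> charlie
i=3: BASE=charlie L=echo R=delta all differ -> CONFLICT
i=4: L=bravo=BASE, R=golf -> take RIGHT -> golf
i=5: L=kilo, R=echo=BASE -> take LEFT -> kilo

Answer: bravo
foxtrot
charlie
<<<<<<< LEFT
echo
=======
delta
>>>>>>> RIGHT
golf
kilo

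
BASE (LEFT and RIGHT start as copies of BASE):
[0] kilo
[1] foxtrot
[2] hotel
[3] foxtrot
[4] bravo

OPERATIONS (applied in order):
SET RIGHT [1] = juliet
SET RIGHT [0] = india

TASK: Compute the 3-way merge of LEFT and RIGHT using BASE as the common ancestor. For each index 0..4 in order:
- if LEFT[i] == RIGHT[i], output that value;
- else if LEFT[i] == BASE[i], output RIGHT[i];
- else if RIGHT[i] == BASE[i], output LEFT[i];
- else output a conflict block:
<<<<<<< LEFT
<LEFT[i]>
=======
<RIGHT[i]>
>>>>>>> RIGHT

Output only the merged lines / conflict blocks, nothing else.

Final LEFT:  [kilo, foxtrot, hotel, foxtrot, bravo]
Final RIGHT: [india, juliet, hotel, foxtrot, bravo]
i=0: L=kilo=BASE, R=india -> take RIGHT -> india
i=1: L=foxtrot=BASE, R=juliet -> take RIGHT -> juliet
i=2: L=hotel R=hotel -> agree -> hotel
i=3: L=foxtrot R=foxtrot -> agree -> foxtrot
i=4: L=bravo R=bravo -> agree -> bravo

Answer: india
juliet
hotel
foxtrot
bravo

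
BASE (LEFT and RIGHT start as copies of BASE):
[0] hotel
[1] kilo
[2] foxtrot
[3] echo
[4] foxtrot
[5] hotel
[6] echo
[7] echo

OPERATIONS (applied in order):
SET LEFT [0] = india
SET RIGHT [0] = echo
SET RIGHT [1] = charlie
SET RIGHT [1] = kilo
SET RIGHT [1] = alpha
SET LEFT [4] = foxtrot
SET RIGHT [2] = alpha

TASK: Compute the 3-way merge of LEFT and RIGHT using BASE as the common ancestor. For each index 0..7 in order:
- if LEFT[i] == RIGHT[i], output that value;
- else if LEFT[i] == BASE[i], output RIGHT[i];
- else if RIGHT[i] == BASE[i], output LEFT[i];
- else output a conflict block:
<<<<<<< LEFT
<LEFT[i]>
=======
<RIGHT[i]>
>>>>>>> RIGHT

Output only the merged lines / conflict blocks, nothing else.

Final LEFT:  [india, kilo, foxtrot, echo, foxtrot, hotel, echo, echo]
Final RIGHT: [echo, alpha, alpha, echo, foxtrot, hotel, echo, echo]
i=0: BASE=hotel L=india R=echo all differ -> CONFLICT
i=1: L=kilo=BASE, R=alpha -> take RIGHT -> alpha
i=2: L=foxtrot=BASE, R=alpha -> take RIGHT -> alpha
i=3: L=echo R=echo -> agree -> echo
i=4: L=foxtrot R=foxtrot -> agree -> foxtrot
i=5: L=hotel R=hotel -> agree -> hotel
i=6: L=echo R=echo -> agree -> echo
i=7: L=echo R=echo -> agree -> echo

Answer: <<<<<<< LEFT
india
=======
echo
>>>>>>> RIGHT
alpha
alpha
echo
foxtrot
hotel
echo
echo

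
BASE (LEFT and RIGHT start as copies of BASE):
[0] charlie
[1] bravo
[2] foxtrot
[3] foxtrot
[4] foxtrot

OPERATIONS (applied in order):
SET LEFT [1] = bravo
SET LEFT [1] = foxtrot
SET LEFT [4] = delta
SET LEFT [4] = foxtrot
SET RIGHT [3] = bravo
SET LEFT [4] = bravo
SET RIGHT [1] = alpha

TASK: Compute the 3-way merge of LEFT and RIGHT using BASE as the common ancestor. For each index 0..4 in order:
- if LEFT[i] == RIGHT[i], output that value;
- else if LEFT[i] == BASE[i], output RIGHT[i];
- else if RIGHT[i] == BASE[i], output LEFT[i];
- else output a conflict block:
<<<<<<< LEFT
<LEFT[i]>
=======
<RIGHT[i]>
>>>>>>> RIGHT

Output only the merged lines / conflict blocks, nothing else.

Answer: charlie
<<<<<<< LEFT
foxtrot
=======
alpha
>>>>>>> RIGHT
foxtrot
bravo
bravo

Derivation:
Final LEFT:  [charlie, foxtrot, foxtrot, foxtrot, bravo]
Final RIGHT: [charlie, alpha, foxtrot, bravo, foxtrot]
i=0: L=charlie R=charlie -> agree -> charlie
i=1: BASE=bravo L=foxtrot R=alpha all differ -> CONFLICT
i=2: L=foxtrot R=foxtrot -> agree -> foxtrot
i=3: L=foxtrot=BASE, R=bravo -> take RIGHT -> bravo
i=4: L=bravo, R=foxtrot=BASE -> take LEFT -> bravo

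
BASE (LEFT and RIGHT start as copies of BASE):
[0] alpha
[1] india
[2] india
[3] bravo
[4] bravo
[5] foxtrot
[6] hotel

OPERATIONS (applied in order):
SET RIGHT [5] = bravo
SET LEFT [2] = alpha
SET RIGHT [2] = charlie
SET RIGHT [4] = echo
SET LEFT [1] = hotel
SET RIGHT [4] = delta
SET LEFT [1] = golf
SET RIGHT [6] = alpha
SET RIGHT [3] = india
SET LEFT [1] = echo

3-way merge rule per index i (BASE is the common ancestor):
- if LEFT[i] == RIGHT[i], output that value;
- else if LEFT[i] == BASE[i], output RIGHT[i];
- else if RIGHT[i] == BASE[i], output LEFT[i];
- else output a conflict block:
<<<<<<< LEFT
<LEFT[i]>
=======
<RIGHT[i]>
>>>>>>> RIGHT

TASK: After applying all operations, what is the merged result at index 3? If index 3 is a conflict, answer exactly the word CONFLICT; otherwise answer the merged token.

Answer: india

Derivation:
Final LEFT:  [alpha, echo, alpha, bravo, bravo, foxtrot, hotel]
Final RIGHT: [alpha, india, charlie, india, delta, bravo, alpha]
i=0: L=alpha R=alpha -> agree -> alpha
i=1: L=echo, R=india=BASE -> take LEFT -> echo
i=2: BASE=india L=alpha R=charlie all differ -> CONFLICT
i=3: L=bravo=BASE, R=india -> take RIGHT -> india
i=4: L=bravo=BASE, R=delta -> take RIGHT -> delta
i=5: L=foxtrot=BASE, R=bravo -> take RIGHT -> bravo
i=6: L=hotel=BASE, R=alpha -> take RIGHT -> alpha
Index 3 -> india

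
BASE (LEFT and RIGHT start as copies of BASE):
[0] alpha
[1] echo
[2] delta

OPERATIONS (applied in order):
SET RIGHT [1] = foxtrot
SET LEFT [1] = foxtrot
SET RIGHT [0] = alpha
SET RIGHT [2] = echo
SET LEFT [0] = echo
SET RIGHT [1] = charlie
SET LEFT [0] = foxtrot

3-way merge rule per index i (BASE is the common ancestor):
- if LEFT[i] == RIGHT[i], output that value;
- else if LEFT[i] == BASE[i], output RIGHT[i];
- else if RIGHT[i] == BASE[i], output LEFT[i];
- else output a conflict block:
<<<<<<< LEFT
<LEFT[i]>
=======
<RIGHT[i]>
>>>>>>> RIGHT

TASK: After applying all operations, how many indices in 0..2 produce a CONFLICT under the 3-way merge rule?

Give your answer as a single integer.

Answer: 1

Derivation:
Final LEFT:  [foxtrot, foxtrot, delta]
Final RIGHT: [alpha, charlie, echo]
i=0: L=foxtrot, R=alpha=BASE -> take LEFT -> foxtrot
i=1: BASE=echo L=foxtrot R=charlie all differ -> CONFLICT
i=2: L=delta=BASE, R=echo -> take RIGHT -> echo
Conflict count: 1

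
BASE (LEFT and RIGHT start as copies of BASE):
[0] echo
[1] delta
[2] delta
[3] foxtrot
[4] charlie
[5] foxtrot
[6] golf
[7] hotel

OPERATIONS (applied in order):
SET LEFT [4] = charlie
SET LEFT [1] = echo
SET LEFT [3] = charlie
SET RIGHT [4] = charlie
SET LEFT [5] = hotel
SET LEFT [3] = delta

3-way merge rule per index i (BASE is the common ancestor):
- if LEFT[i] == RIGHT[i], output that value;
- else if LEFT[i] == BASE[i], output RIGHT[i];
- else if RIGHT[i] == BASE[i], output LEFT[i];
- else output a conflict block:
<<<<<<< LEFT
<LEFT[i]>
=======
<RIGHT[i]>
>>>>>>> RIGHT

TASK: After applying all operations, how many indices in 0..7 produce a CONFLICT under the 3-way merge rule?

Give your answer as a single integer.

Answer: 0

Derivation:
Final LEFT:  [echo, echo, delta, delta, charlie, hotel, golf, hotel]
Final RIGHT: [echo, delta, delta, foxtrot, charlie, foxtrot, golf, hotel]
i=0: L=echo R=echo -> agree -> echo
i=1: L=echo, R=delta=BASE -> take LEFT -> echo
i=2: L=delta R=delta -> agree -> delta
i=3: L=delta, R=foxtrot=BASE -> take LEFT -> delta
i=4: L=charlie R=charlie -> agree -> charlie
i=5: L=hotel, R=foxtrot=BASE -> take LEFT -> hotel
i=6: L=golf R=golf -> agree -> golf
i=7: L=hotel R=hotel -> agree -> hotel
Conflict count: 0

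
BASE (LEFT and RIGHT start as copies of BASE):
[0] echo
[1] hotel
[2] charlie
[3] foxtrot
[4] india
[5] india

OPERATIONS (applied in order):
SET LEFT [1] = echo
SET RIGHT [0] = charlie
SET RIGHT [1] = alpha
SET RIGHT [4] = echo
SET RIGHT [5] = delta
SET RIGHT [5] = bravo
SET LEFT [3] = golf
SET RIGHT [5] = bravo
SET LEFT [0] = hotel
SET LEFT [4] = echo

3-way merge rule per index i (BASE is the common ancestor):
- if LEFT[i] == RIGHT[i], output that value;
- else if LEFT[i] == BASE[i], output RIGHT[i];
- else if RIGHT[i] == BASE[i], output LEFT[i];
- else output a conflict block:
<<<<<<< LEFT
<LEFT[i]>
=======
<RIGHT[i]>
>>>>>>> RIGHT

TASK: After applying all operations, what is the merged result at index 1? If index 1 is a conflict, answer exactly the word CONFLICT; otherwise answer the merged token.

Answer: CONFLICT

Derivation:
Final LEFT:  [hotel, echo, charlie, golf, echo, india]
Final RIGHT: [charlie, alpha, charlie, foxtrot, echo, bravo]
i=0: BASE=echo L=hotel R=charlie all differ -> CONFLICT
i=1: BASE=hotel L=echo R=alpha all differ -> CONFLICT
i=2: L=charlie R=charlie -> agree -> charlie
i=3: L=golf, R=foxtrot=BASE -> take LEFT -> golf
i=4: L=echo R=echo -> agree -> echo
i=5: L=india=BASE, R=bravo -> take RIGHT -> bravo
Index 1 -> CONFLICT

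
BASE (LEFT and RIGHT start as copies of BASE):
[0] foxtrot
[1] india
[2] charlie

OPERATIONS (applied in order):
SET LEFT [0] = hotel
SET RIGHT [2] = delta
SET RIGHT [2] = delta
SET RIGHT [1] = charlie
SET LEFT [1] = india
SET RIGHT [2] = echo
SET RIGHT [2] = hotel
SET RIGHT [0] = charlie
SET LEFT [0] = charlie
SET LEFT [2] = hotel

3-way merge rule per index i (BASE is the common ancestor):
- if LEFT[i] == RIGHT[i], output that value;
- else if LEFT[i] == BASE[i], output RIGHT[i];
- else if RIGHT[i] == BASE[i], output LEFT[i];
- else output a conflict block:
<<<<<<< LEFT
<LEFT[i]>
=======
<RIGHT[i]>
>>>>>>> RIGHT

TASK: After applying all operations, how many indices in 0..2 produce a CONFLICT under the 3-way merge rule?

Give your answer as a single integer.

Final LEFT:  [charlie, india, hotel]
Final RIGHT: [charlie, charlie, hotel]
i=0: L=charlie R=charlie -> agree -> charlie
i=1: L=india=BASE, R=charlie -> take RIGHT -> charlie
i=2: L=hotel R=hotel -> agree -> hotel
Conflict count: 0

Answer: 0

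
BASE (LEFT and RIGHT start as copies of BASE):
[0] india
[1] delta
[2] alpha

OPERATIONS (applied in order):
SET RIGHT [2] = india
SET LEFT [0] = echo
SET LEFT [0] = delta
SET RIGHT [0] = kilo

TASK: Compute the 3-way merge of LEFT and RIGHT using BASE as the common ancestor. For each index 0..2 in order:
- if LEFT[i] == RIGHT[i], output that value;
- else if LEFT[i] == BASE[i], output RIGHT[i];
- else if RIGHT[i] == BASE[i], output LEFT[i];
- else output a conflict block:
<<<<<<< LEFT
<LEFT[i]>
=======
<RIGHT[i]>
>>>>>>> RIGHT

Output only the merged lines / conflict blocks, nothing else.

Answer: <<<<<<< LEFT
delta
=======
kilo
>>>>>>> RIGHT
delta
india

Derivation:
Final LEFT:  [delta, delta, alpha]
Final RIGHT: [kilo, delta, india]
i=0: BASE=india L=delta R=kilo all differ -> CONFLICT
i=1: L=delta R=delta -> agree -> delta
i=2: L=alpha=BASE, R=india -> take RIGHT -> india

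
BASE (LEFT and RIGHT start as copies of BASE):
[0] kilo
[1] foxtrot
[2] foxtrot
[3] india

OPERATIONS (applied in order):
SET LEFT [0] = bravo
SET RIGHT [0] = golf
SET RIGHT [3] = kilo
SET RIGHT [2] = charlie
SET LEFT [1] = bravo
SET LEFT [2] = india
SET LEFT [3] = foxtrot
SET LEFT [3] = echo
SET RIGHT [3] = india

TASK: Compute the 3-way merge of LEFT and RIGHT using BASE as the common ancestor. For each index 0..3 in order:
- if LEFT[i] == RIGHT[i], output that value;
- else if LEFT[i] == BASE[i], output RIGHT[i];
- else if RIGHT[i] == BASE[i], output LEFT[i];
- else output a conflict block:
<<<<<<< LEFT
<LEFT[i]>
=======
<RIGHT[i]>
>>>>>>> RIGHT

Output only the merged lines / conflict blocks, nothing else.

Answer: <<<<<<< LEFT
bravo
=======
golf
>>>>>>> RIGHT
bravo
<<<<<<< LEFT
india
=======
charlie
>>>>>>> RIGHT
echo

Derivation:
Final LEFT:  [bravo, bravo, india, echo]
Final RIGHT: [golf, foxtrot, charlie, india]
i=0: BASE=kilo L=bravo R=golf all differ -> CONFLICT
i=1: L=bravo, R=foxtrot=BASE -> take LEFT -> bravo
i=2: BASE=foxtrot L=india R=charlie all differ -> CONFLICT
i=3: L=echo, R=india=BASE -> take LEFT -> echo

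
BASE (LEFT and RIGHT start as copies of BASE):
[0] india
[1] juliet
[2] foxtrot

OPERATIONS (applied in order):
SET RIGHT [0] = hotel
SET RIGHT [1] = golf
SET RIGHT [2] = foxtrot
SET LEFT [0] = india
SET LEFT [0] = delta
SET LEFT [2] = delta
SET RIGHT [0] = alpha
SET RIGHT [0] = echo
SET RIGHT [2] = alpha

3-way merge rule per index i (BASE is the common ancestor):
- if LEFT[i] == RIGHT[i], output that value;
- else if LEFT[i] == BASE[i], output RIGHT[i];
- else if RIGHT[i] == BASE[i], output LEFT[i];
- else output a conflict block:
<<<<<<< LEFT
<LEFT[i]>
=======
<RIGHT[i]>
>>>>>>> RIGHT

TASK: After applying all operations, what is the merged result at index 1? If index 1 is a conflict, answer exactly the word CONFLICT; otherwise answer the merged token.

Final LEFT:  [delta, juliet, delta]
Final RIGHT: [echo, golf, alpha]
i=0: BASE=india L=delta R=echo all differ -> CONFLICT
i=1: L=juliet=BASE, R=golf -> take RIGHT -> golf
i=2: BASE=foxtrot L=delta R=alpha all differ -> CONFLICT
Index 1 -> golf

Answer: golf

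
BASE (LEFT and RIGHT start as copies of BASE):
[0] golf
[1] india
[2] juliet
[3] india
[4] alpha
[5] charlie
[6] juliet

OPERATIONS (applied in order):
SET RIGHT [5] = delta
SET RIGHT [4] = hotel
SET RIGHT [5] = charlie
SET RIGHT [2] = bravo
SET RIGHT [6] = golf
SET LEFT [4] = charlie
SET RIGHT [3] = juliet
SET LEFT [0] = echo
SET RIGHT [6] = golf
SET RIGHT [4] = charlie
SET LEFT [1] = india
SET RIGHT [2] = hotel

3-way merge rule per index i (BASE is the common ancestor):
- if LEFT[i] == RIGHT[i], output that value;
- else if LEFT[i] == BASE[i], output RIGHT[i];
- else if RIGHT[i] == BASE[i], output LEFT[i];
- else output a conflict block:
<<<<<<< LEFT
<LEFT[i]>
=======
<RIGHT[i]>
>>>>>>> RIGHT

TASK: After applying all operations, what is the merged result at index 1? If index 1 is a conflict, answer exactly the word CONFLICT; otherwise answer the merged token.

Final LEFT:  [echo, india, juliet, india, charlie, charlie, juliet]
Final RIGHT: [golf, india, hotel, juliet, charlie, charlie, golf]
i=0: L=echo, R=golf=BASE -> take LEFT -> echo
i=1: L=india R=india -> agree -> india
i=2: L=juliet=BASE, R=hotel -> take RIGHT -> hotel
i=3: L=india=BASE, R=juliet -> take RIGHT -> juliet
i=4: L=charlie R=charlie -> agree -> charlie
i=5: L=charlie R=charlie -> agree -> charlie
i=6: L=juliet=BASE, R=golf -> take RIGHT -> golf
Index 1 -> india

Answer: india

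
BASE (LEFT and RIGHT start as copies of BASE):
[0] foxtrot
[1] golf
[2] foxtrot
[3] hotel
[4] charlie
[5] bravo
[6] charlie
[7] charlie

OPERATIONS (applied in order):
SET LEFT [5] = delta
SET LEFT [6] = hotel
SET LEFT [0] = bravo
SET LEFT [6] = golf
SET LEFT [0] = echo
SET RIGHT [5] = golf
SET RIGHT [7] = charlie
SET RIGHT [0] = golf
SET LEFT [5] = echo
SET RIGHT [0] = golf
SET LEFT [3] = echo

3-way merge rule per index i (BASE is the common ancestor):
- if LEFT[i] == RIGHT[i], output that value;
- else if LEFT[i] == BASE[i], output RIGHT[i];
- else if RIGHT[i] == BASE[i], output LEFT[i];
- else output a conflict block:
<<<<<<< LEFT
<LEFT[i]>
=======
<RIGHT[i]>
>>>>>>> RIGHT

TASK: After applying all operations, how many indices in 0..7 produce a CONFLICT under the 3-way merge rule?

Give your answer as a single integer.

Final LEFT:  [echo, golf, foxtrot, echo, charlie, echo, golf, charlie]
Final RIGHT: [golf, golf, foxtrot, hotel, charlie, golf, charlie, charlie]
i=0: BASE=foxtrot L=echo R=golf all differ -> CONFLICT
i=1: L=golf R=golf -> agree -> golf
i=2: L=foxtrot R=foxtrot -> agree -> foxtrot
i=3: L=echo, R=hotel=BASE -> take LEFT -> echo
i=4: L=charlie R=charlie -> agree -> charlie
i=5: BASE=bravo L=echo R=golf all differ -> CONFLICT
i=6: L=golf, R=charlie=BASE -> take LEFT -> golf
i=7: L=charlie R=charlie -> agree -> charlie
Conflict count: 2

Answer: 2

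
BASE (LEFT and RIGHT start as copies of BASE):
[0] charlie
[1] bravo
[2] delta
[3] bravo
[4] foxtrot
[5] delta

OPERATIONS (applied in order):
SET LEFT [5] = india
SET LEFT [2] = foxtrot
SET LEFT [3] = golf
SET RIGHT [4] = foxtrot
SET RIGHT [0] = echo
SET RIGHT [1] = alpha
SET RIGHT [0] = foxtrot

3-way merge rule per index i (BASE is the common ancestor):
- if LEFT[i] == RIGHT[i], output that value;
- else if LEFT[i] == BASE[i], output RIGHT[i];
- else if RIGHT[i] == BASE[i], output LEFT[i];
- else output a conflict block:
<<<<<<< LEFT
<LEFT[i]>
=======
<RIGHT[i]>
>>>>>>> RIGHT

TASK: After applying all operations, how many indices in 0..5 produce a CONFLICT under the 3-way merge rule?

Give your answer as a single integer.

Answer: 0

Derivation:
Final LEFT:  [charlie, bravo, foxtrot, golf, foxtrot, india]
Final RIGHT: [foxtrot, alpha, delta, bravo, foxtrot, delta]
i=0: L=charlie=BASE, R=foxtrot -> take RIGHT -> foxtrot
i=1: L=bravo=BASE, R=alpha -> take RIGHT -> alpha
i=2: L=foxtrot, R=delta=BASE -> take LEFT -> foxtrot
i=3: L=golf, R=bravo=BASE -> take LEFT -> golf
i=4: L=foxtrot R=foxtrot -> agree -> foxtrot
i=5: L=india, R=delta=BASE -> take LEFT -> india
Conflict count: 0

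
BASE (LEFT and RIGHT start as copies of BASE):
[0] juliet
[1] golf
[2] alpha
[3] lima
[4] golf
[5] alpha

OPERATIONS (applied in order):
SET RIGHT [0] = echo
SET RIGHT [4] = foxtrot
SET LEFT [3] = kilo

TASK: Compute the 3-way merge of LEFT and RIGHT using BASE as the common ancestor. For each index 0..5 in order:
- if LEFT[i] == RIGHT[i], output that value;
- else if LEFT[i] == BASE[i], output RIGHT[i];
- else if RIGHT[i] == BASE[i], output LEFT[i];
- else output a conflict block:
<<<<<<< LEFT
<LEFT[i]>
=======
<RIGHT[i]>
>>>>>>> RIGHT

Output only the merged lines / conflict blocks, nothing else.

Answer: echo
golf
alpha
kilo
foxtrot
alpha

Derivation:
Final LEFT:  [juliet, golf, alpha, kilo, golf, alpha]
Final RIGHT: [echo, golf, alpha, lima, foxtrot, alpha]
i=0: L=juliet=BASE, R=echo -> take RIGHT -> echo
i=1: L=golf R=golf -> agree -> golf
i=2: L=alpha R=alpha -> agree -> alpha
i=3: L=kilo, R=lima=BASE -> take LEFT -> kilo
i=4: L=golf=BASE, R=foxtrot -> take RIGHT -> foxtrot
i=5: L=alpha R=alpha -> agree -> alpha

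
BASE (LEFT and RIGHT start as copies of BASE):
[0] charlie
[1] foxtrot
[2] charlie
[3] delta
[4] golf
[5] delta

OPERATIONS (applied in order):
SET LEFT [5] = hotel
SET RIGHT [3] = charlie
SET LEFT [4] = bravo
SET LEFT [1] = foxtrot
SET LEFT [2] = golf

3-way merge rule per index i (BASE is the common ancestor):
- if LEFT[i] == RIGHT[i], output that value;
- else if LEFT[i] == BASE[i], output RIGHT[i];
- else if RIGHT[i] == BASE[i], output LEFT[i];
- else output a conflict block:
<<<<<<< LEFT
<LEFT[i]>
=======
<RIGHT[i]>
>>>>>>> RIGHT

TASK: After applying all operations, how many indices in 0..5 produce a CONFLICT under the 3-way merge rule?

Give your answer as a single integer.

Answer: 0

Derivation:
Final LEFT:  [charlie, foxtrot, golf, delta, bravo, hotel]
Final RIGHT: [charlie, foxtrot, charlie, charlie, golf, delta]
i=0: L=charlie R=charlie -> agree -> charlie
i=1: L=foxtrot R=foxtrot -> agree -> foxtrot
i=2: L=golf, R=charlie=BASE -> take LEFT -> golf
i=3: L=delta=BASE, R=charlie -> take RIGHT -> charlie
i=4: L=bravo, R=golf=BASE -> take LEFT -> bravo
i=5: L=hotel, R=delta=BASE -> take LEFT -> hotel
Conflict count: 0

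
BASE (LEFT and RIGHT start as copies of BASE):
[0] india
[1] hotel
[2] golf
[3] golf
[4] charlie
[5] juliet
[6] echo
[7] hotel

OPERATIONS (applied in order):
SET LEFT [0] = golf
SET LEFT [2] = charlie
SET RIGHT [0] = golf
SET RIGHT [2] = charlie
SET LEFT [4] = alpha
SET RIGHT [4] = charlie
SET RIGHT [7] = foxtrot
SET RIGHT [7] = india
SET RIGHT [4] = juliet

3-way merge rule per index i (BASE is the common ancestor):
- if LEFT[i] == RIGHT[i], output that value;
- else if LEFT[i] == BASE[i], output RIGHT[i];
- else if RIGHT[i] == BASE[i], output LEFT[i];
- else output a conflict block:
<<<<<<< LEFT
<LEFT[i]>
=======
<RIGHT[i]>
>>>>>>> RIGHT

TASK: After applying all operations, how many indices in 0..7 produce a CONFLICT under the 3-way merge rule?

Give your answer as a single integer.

Final LEFT:  [golf, hotel, charlie, golf, alpha, juliet, echo, hotel]
Final RIGHT: [golf, hotel, charlie, golf, juliet, juliet, echo, india]
i=0: L=golf R=golf -> agree -> golf
i=1: L=hotel R=hotel -> agree -> hotel
i=2: L=charlie R=charlie -> agree -> charlie
i=3: L=golf R=golf -> agree -> golf
i=4: BASE=charlie L=alpha R=juliet all differ -> CONFLICT
i=5: L=juliet R=juliet -> agree -> juliet
i=6: L=echo R=echo -> agree -> echo
i=7: L=hotel=BASE, R=india -> take RIGHT -> india
Conflict count: 1

Answer: 1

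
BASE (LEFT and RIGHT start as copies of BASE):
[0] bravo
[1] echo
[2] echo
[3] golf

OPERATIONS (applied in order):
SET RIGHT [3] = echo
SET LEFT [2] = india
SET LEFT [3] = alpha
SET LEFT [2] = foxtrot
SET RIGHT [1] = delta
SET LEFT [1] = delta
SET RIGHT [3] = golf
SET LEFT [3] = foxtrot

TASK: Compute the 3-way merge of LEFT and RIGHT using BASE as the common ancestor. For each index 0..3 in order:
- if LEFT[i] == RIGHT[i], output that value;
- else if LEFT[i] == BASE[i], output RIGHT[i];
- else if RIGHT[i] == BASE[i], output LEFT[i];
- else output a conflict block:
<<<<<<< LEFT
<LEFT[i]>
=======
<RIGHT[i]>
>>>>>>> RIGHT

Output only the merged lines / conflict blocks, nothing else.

Answer: bravo
delta
foxtrot
foxtrot

Derivation:
Final LEFT:  [bravo, delta, foxtrot, foxtrot]
Final RIGHT: [bravo, delta, echo, golf]
i=0: L=bravo R=bravo -> agree -> bravo
i=1: L=delta R=delta -> agree -> delta
i=2: L=foxtrot, R=echo=BASE -> take LEFT -> foxtrot
i=3: L=foxtrot, R=golf=BASE -> take LEFT -> foxtrot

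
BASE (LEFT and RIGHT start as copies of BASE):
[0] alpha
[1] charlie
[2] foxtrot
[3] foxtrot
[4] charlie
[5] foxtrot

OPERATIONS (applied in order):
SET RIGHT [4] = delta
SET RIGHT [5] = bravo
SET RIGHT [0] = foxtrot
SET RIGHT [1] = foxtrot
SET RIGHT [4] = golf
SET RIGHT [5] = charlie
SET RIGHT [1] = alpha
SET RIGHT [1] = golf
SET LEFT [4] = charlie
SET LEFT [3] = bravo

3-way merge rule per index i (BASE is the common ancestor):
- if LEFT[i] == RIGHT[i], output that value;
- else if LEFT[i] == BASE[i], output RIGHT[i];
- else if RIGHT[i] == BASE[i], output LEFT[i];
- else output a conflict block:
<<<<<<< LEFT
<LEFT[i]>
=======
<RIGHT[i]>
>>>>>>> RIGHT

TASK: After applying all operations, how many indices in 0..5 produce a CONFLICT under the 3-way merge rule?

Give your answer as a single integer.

Answer: 0

Derivation:
Final LEFT:  [alpha, charlie, foxtrot, bravo, charlie, foxtrot]
Final RIGHT: [foxtrot, golf, foxtrot, foxtrot, golf, charlie]
i=0: L=alpha=BASE, R=foxtrot -> take RIGHT -> foxtrot
i=1: L=charlie=BASE, R=golf -> take RIGHT -> golf
i=2: L=foxtrot R=foxtrot -> agree -> foxtrot
i=3: L=bravo, R=foxtrot=BASE -> take LEFT -> bravo
i=4: L=charlie=BASE, R=golf -> take RIGHT -> golf
i=5: L=foxtrot=BASE, R=charlie -> take RIGHT -> charlie
Conflict count: 0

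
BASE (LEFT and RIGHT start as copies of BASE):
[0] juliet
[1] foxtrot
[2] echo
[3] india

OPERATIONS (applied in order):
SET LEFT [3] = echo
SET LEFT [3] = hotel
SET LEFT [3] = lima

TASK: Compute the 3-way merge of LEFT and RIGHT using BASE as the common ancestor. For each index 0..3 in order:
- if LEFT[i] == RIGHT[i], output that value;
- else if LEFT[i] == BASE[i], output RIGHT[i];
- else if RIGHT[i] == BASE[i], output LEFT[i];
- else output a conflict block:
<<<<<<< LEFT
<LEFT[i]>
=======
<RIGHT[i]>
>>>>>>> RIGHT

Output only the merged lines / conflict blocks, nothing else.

Answer: juliet
foxtrot
echo
lima

Derivation:
Final LEFT:  [juliet, foxtrot, echo, lima]
Final RIGHT: [juliet, foxtrot, echo, india]
i=0: L=juliet R=juliet -> agree -> juliet
i=1: L=foxtrot R=foxtrot -> agree -> foxtrot
i=2: L=echo R=echo -> agree -> echo
i=3: L=lima, R=india=BASE -> take LEFT -> lima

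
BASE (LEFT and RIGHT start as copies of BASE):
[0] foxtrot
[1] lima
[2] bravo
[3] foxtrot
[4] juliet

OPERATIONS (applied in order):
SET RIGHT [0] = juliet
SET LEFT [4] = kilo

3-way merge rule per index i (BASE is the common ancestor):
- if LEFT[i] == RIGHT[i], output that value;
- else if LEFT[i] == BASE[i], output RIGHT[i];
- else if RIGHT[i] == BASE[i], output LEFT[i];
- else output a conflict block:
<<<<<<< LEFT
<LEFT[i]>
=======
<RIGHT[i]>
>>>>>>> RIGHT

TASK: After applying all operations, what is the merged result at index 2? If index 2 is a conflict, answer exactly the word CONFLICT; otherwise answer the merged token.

Final LEFT:  [foxtrot, lima, bravo, foxtrot, kilo]
Final RIGHT: [juliet, lima, bravo, foxtrot, juliet]
i=0: L=foxtrot=BASE, R=juliet -> take RIGHT -> juliet
i=1: L=lima R=lima -> agree -> lima
i=2: L=bravo R=bravo -> agree -> bravo
i=3: L=foxtrot R=foxtrot -> agree -> foxtrot
i=4: L=kilo, R=juliet=BASE -> take LEFT -> kilo
Index 2 -> bravo

Answer: bravo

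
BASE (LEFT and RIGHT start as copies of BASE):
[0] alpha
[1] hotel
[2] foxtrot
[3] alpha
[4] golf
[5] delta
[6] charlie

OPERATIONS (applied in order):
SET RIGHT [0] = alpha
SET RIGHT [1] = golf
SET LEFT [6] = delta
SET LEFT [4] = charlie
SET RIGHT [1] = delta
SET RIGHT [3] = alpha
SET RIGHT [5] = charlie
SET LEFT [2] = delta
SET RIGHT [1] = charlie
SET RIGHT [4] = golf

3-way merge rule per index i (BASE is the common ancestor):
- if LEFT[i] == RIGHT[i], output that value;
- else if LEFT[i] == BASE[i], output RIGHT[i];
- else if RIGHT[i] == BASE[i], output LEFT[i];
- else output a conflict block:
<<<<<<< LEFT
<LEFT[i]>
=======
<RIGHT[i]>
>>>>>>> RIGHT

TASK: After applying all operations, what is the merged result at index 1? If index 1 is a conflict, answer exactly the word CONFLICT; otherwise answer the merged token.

Answer: charlie

Derivation:
Final LEFT:  [alpha, hotel, delta, alpha, charlie, delta, delta]
Final RIGHT: [alpha, charlie, foxtrot, alpha, golf, charlie, charlie]
i=0: L=alpha R=alpha -> agree -> alpha
i=1: L=hotel=BASE, R=charlie -> take RIGHT -> charlie
i=2: L=delta, R=foxtrot=BASE -> take LEFT -> delta
i=3: L=alpha R=alpha -> agree -> alpha
i=4: L=charlie, R=golf=BASE -> take LEFT -> charlie
i=5: L=delta=BASE, R=charlie -> take RIGHT -> charlie
i=6: L=delta, R=charlie=BASE -> take LEFT -> delta
Index 1 -> charlie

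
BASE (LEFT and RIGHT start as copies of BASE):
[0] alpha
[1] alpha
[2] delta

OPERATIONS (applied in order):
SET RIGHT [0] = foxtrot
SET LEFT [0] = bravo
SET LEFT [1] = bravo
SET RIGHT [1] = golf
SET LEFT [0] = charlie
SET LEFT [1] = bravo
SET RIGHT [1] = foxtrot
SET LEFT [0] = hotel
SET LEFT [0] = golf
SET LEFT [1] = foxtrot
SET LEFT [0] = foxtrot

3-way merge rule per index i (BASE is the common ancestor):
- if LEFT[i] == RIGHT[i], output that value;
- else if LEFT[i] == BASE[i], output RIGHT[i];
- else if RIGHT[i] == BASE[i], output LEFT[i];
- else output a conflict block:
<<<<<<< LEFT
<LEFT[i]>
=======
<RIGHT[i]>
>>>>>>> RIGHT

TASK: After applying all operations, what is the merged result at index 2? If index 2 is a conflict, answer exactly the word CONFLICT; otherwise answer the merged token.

Final LEFT:  [foxtrot, foxtrot, delta]
Final RIGHT: [foxtrot, foxtrot, delta]
i=0: L=foxtrot R=foxtrot -> agree -> foxtrot
i=1: L=foxtrot R=foxtrot -> agree -> foxtrot
i=2: L=delta R=delta -> agree -> delta
Index 2 -> delta

Answer: delta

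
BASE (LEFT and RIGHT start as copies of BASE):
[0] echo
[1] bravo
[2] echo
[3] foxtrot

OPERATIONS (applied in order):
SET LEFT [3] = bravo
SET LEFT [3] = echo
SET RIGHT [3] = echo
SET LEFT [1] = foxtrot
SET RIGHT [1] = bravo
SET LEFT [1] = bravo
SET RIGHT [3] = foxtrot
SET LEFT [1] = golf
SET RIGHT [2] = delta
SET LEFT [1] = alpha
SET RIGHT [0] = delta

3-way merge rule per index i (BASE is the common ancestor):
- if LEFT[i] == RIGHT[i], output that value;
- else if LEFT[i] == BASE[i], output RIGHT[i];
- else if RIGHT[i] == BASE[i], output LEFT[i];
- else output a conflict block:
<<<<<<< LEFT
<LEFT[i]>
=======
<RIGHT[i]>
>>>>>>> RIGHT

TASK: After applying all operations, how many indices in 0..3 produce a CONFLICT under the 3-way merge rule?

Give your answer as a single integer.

Final LEFT:  [echo, alpha, echo, echo]
Final RIGHT: [delta, bravo, delta, foxtrot]
i=0: L=echo=BASE, R=delta -> take RIGHT -> delta
i=1: L=alpha, R=bravo=BASE -> take LEFT -> alpha
i=2: L=echo=BASE, R=delta -> take RIGHT -> delta
i=3: L=echo, R=foxtrot=BASE -> take LEFT -> echo
Conflict count: 0

Answer: 0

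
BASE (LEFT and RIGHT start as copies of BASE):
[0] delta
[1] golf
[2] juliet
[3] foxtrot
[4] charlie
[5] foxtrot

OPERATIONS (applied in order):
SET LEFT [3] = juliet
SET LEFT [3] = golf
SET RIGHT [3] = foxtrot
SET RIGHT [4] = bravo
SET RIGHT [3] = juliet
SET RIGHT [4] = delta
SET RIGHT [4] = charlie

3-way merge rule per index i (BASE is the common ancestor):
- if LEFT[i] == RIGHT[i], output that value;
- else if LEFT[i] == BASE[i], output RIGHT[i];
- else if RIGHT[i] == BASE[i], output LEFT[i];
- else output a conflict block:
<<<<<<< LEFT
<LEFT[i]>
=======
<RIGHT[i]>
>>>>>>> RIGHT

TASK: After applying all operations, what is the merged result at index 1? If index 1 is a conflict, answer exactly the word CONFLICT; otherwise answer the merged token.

Final LEFT:  [delta, golf, juliet, golf, charlie, foxtrot]
Final RIGHT: [delta, golf, juliet, juliet, charlie, foxtrot]
i=0: L=delta R=delta -> agree -> delta
i=1: L=golf R=golf -> agree -> golf
i=2: L=juliet R=juliet -> agree -> juliet
i=3: BASE=foxtrot L=golf R=juliet all differ -> CONFLICT
i=4: L=charlie R=charlie -> agree -> charlie
i=5: L=foxtrot R=foxtrot -> agree -> foxtrot
Index 1 -> golf

Answer: golf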